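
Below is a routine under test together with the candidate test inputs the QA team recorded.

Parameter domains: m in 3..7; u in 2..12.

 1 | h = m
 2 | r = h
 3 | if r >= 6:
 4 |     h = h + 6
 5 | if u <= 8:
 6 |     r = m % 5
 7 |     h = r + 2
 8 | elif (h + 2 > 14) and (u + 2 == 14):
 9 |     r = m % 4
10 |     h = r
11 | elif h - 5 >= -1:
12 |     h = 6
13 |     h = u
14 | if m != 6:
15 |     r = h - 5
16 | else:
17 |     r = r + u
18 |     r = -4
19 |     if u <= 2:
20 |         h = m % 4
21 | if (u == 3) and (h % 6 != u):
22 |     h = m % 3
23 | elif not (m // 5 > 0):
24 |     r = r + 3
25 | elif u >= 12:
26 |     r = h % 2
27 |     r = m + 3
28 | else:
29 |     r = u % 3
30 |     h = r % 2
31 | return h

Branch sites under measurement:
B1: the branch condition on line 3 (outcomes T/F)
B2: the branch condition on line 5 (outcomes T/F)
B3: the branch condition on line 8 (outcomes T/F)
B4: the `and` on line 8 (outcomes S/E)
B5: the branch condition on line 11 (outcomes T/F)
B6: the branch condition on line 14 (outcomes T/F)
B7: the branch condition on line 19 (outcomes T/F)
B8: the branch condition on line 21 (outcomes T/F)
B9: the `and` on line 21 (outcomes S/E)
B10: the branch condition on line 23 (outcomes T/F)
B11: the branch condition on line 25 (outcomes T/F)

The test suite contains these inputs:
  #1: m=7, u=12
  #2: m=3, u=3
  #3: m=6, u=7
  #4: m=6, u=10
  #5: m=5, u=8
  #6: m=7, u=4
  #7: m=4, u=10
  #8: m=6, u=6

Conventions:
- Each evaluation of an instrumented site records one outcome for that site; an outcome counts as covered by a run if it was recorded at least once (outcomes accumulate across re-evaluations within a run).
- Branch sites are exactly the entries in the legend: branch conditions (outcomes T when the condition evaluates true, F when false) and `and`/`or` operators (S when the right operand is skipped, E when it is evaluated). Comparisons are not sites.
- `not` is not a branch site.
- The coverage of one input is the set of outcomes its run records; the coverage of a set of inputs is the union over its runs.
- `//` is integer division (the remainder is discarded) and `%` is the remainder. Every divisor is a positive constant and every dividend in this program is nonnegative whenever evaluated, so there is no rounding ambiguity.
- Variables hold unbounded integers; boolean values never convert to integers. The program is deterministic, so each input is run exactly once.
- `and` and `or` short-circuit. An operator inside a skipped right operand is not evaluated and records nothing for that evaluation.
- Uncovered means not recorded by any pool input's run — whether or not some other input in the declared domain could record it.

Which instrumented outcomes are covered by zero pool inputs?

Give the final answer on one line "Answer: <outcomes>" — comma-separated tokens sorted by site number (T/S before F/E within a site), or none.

run #1 (m=7, u=12) runs B1->T, B2->F, B4->E, B3->T, B6->T, B9->S, B8->F, B10->F, B11->T; records B1=T, B2=F, B3=T, B4=E, B6=T, B8=F, B9=S, B10=F, B11=T
run #2 (m=3, u=3) runs B1->F, B2->T, B6->T, B9->E, B8->T; records B1=F, B2=T, B6=T, B8=T, B9=E
run #3 (m=6, u=7) runs B1->T, B2->T, B6->F, B7->F, B9->S, B8->F, B10->F, B11->F; records B1=T, B2=T, B6=F, B7=F, B8=F, B9=S, B10=F, B11=F
run #4 (m=6, u=10) runs B1->T, B2->F, B4->S, B3->F, B5->T, B6->F, B7->F, B9->S, B8->F, B10->F, B11->F; records B1=T, B2=F, B3=F, B4=S, B5=T, B6=F, B7=F, B8=F, B9=S, B10=F, B11=F
run #5 (m=5, u=8) runs B1->F, B2->T, B6->T, B9->S, B8->F, B10->F, B11->F; records B1=F, B2=T, B6=T, B8=F, B9=S, B10=F, B11=F
run #6 (m=7, u=4) runs B1->T, B2->T, B6->T, B9->S, B8->F, B10->F, B11->F; records B1=T, B2=T, B6=T, B8=F, B9=S, B10=F, B11=F
run #7 (m=4, u=10) runs B1->F, B2->F, B4->S, B3->F, B5->T, B6->T, B9->S, B8->F, B10->T; records B1=F, B2=F, B3=F, B4=S, B5=T, B6=T, B8=F, B9=S, B10=T
run #8 (m=6, u=6) runs B1->T, B2->T, B6->F, B7->F, B9->S, B8->F, B10->F, B11->F; records B1=T, B2=T, B6=F, B7=F, B8=F, B9=S, B10=F, B11=F
union over the pool: B1=T, B1=F, B2=T, B2=F, B3=T, B3=F, B4=S, B4=E, B5=T, B6=T, B6=F, B7=F, B8=T, B8=F, B9=S, B9=E, B10=T, B10=F, B11=T, B11=F
uncovered (2 of 22): B5=F, B7=T

Answer: B5=F, B7=T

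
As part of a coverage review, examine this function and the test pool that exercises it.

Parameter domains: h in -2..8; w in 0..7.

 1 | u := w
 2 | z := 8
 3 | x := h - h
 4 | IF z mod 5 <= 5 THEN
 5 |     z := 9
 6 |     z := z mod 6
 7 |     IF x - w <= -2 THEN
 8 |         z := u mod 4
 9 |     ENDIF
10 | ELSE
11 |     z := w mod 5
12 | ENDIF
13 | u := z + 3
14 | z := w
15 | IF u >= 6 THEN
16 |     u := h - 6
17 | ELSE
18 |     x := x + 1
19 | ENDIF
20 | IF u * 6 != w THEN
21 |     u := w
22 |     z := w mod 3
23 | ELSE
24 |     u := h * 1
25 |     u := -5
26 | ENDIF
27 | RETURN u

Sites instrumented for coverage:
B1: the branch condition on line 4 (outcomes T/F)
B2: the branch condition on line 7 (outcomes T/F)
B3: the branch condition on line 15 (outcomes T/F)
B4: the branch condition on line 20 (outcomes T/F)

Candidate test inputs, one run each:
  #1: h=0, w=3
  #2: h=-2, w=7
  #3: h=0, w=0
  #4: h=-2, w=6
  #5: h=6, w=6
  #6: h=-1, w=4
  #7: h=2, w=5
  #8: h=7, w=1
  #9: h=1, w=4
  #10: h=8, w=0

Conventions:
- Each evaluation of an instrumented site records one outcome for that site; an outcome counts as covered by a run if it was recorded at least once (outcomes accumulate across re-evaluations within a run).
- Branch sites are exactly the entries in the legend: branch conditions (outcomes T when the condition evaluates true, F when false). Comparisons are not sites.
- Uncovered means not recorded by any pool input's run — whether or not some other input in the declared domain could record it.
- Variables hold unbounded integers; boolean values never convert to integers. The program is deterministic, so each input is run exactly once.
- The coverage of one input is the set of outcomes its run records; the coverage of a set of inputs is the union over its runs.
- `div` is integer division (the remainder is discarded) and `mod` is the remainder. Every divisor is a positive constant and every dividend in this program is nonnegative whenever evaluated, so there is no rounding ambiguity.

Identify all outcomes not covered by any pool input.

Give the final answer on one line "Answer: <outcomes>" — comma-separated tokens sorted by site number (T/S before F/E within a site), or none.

test 1 (h=0, w=3) hits B1=T, B2=T, B3=T, B4=T
test 2 (h=-2, w=7) hits B1=T, B2=T, B3=T, B4=T
test 3 (h=0, w=0) hits B1=T, B2=F, B3=T, B4=T
test 4 (h=-2, w=6) hits B1=T, B2=T, B3=F, B4=T
test 5 (h=6, w=6) hits B1=T, B2=T, B3=F, B4=T
test 6 (h=-1, w=4) hits B1=T, B2=T, B3=F, B4=T
test 7 (h=2, w=5) hits B1=T, B2=T, B3=F, B4=T
test 8 (h=7, w=1) hits B1=T, B2=F, B3=T, B4=T
test 9 (h=1, w=4) hits B1=T, B2=T, B3=F, B4=T
test 10 (h=8, w=0) hits B1=T, B2=F, B3=T, B4=T
union over the pool: B1=T, B2=T, B2=F, B3=T, B3=F, B4=T
uncovered (2 of 8): B1=F, B4=F

Answer: B1=F, B4=F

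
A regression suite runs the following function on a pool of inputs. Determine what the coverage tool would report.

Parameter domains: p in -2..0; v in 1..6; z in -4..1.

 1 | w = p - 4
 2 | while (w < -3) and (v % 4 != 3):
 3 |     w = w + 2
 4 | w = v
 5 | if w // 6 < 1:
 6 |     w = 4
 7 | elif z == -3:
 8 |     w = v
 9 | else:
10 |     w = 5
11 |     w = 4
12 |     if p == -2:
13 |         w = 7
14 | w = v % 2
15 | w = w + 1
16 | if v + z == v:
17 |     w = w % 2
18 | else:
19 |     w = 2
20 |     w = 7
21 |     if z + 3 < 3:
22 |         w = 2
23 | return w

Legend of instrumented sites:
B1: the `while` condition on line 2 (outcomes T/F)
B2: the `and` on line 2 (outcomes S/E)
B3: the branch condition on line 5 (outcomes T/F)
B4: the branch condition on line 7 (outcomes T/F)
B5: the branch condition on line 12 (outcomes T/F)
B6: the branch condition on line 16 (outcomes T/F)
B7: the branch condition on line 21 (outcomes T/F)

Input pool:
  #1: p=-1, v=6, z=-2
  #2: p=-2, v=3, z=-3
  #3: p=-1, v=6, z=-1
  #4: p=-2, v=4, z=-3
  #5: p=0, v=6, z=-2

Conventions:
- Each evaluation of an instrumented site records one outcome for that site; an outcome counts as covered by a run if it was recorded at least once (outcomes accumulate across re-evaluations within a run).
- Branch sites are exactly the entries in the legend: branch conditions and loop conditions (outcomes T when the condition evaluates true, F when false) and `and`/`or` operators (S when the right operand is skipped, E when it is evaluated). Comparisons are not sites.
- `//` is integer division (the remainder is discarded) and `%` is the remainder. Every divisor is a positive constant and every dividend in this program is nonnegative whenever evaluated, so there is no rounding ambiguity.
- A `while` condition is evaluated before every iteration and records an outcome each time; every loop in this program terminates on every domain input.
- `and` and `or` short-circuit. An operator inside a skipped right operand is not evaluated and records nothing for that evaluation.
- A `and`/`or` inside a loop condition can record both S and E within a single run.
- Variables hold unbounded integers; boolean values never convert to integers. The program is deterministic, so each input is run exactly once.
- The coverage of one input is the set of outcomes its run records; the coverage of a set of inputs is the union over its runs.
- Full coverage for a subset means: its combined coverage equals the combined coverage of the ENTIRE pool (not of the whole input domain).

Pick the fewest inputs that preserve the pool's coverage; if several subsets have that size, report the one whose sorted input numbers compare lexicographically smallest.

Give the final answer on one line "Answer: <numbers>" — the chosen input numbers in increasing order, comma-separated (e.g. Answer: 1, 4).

input #1, p=-1, v=6, z=-2: events B2->E, B1->T, B2->S, B1->F, B3->F, B4->F, B5->F, B6->F, B7->T; outcomes B1=T, B1=F, B2=S, B2=E, B3=F, B4=F, B5=F, B6=F, B7=T
input #2, p=-2, v=3, z=-3: events B2->E, B1->F, B3->T, B6->F, B7->T; outcomes B1=F, B2=E, B3=T, B6=F, B7=T
input #3, p=-1, v=6, z=-1: events B2->E, B1->T, B2->S, B1->F, B3->F, B4->F, B5->F, B6->F, B7->T; outcomes B1=T, B1=F, B2=S, B2=E, B3=F, B4=F, B5=F, B6=F, B7=T
input #4, p=-2, v=4, z=-3: events B2->E, B1->T, B2->E, B1->T, B2->S, B1->F, B3->T, B6->F, B7->T; outcomes B1=T, B1=F, B2=S, B2=E, B3=T, B6=F, B7=T
input #5, p=0, v=6, z=-2: events B2->E, B1->T, B2->S, B1->F, B3->F, B4->F, B5->F, B6->F, B7->T; outcomes B1=T, B1=F, B2=S, B2=E, B3=F, B4=F, B5=F, B6=F, B7=T
pool-wide coverage (10 outcomes): B1=T, B1=F, B2=S, B2=E, B3=T, B3=F, B4=F, B5=F, B6=F, B7=T
every size-1 subset falls short of the 10 outcomes (best: 9/10)
at size 2, {1, 2} reaches all 10 outcomes; every lexicographically earlier size-2 subset fails

Answer: 1, 2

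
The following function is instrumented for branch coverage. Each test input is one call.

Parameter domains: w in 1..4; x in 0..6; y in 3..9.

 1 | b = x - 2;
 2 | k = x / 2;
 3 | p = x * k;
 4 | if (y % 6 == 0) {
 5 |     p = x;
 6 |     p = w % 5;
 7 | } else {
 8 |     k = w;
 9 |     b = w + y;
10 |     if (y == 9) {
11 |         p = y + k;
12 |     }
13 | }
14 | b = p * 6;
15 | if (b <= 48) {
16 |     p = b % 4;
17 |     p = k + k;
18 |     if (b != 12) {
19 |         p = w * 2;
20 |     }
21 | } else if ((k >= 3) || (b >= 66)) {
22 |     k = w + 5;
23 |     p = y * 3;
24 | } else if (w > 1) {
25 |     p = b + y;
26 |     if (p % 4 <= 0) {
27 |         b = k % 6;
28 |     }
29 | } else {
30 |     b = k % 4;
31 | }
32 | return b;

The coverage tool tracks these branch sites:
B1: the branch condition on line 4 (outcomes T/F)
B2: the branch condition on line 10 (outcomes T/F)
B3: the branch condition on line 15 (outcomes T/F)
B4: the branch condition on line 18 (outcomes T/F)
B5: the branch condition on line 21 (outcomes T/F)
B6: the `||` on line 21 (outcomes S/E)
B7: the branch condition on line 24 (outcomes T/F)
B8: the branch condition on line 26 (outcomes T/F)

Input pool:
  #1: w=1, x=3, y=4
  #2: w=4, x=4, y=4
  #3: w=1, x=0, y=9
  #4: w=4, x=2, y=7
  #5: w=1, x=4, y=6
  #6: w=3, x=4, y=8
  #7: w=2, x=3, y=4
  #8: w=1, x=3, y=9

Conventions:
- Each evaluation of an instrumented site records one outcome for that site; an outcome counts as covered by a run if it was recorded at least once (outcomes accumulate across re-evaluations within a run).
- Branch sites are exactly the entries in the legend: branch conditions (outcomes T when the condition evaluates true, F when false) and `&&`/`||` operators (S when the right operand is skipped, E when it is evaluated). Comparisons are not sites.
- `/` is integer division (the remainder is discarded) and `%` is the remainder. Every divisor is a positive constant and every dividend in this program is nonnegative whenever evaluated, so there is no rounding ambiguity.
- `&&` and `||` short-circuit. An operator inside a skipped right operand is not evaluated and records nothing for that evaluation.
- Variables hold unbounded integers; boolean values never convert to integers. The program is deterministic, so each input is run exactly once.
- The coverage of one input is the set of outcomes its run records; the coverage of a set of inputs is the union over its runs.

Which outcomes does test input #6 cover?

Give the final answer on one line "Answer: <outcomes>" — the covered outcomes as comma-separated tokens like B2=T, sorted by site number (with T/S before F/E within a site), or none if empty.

Simulating input #6 (w=3, x=4, y=8) step by step:
  B1->F, B2->F, B3->T, B4->T
as a set, this run covers: B1=F, B2=F, B3=T, B4=T

Answer: B1=F, B2=F, B3=T, B4=T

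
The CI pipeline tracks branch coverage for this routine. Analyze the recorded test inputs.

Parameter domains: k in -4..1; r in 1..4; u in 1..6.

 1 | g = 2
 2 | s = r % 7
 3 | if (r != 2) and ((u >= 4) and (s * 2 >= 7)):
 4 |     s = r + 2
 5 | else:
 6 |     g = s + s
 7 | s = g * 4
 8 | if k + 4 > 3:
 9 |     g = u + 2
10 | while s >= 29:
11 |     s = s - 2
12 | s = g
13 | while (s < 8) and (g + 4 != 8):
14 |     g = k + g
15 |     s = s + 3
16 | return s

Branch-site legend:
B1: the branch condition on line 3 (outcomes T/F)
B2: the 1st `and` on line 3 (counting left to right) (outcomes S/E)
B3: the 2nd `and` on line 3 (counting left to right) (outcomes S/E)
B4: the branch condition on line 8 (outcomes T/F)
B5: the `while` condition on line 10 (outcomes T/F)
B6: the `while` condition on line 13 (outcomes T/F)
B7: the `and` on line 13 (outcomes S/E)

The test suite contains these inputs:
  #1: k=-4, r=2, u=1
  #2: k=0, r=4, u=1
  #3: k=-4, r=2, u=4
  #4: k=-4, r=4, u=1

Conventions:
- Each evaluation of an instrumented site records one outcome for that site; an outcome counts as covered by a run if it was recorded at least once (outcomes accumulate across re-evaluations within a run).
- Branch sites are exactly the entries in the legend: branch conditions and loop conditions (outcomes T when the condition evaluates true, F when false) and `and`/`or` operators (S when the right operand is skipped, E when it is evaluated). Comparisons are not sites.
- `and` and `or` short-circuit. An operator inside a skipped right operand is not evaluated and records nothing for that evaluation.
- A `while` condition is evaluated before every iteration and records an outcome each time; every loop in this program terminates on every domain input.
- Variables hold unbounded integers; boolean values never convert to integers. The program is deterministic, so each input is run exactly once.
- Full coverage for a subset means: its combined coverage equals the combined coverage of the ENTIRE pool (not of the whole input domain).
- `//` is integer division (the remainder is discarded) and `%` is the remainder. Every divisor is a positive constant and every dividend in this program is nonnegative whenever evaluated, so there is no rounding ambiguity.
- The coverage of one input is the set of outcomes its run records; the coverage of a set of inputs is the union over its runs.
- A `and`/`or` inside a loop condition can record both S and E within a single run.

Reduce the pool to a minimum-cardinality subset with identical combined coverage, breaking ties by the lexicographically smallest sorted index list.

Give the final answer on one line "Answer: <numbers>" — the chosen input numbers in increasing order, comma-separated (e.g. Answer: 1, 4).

input #1, k=-4, r=2, u=1: outcomes B1=F, B2=S, B4=F, B5=F, B6=F, B7=E
input #2, k=0, r=4, u=1: outcomes B1=F, B2=E, B3=S, B4=T, B5=T, B5=F, B6=T, B6=F, B7=S, B7=E
input #3, k=-4, r=2, u=4: outcomes B1=F, B2=S, B4=F, B5=F, B6=F, B7=E
input #4, k=-4, r=4, u=1: outcomes B1=F, B2=E, B3=S, B4=F, B5=T, B5=F, B6=F, B7=S
pool-wide coverage (12 outcomes): B1=F, B2=S, B2=E, B3=S, B4=T, B4=F, B5=T, B5=F, B6=T, B6=F, B7=S, B7=E
every size-1 subset falls short of the 12 outcomes (best: 10/12)
size 2: inputs {1, 2} cover all 12 outcomes, and no lexicographically smaller subset of this size does

Answer: 1, 2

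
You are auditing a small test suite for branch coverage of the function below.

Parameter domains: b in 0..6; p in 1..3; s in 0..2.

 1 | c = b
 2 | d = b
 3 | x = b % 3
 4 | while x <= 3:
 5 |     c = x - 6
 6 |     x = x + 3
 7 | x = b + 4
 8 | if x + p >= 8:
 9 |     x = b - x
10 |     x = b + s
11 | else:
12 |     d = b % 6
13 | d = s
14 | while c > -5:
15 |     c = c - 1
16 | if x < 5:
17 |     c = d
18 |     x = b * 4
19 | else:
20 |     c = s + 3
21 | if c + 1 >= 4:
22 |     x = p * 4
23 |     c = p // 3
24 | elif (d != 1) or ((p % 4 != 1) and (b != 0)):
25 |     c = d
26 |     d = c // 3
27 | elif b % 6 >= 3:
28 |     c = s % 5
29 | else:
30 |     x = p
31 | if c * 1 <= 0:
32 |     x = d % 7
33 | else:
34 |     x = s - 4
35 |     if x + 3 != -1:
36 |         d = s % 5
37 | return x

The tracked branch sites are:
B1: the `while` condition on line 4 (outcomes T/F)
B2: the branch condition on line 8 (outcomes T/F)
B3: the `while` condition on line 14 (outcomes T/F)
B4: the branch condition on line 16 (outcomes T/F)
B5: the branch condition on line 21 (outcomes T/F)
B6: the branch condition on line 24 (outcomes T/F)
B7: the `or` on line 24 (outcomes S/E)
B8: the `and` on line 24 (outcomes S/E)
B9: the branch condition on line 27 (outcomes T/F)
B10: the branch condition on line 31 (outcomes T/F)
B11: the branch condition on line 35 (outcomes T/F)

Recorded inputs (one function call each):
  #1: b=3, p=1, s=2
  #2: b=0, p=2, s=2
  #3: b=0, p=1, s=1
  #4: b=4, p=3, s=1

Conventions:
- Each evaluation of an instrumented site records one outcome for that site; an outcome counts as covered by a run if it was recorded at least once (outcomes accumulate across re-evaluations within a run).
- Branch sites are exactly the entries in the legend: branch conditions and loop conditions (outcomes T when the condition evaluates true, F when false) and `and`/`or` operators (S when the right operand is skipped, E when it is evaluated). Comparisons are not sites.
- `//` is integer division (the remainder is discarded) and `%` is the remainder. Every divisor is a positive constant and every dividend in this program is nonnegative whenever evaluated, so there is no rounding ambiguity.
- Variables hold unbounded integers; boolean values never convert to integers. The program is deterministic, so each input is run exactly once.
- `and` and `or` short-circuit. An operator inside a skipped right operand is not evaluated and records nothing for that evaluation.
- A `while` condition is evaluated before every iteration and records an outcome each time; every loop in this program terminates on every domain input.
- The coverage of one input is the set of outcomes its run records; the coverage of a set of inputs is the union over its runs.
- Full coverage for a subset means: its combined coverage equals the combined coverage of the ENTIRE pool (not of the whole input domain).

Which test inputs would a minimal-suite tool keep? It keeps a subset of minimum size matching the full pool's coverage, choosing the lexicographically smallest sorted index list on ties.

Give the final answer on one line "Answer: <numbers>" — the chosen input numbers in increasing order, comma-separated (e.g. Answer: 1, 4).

run #1 (b=3, p=1, s=2) runs B1->T, B1->T, B1->F, B2->T, B3->T, B3->T, B3->F, B4->F, B5->T, B10->T; records B1=T, B1=F, B2=T, B3=T, B3=F, B4=F, B5=T, B10=T
run #2 (b=0, p=2, s=2) runs B1->T, B1->T, B1->F, B2->F, B3->T, B3->T, B3->F, B4->T, B5->F, B7->S, B6->T, B10->F, B11->T; records B1=T, B1=F, B2=F, B3=T, B3=F, B4=T, B5=F, B6=T, B7=S, B10=F, B11=T
run #3 (b=0, p=1, s=1) runs B1->T, B1->T, B1->F, B2->F, B3->T, B3->T, B3->F, B4->T, B5->F, B7->E, B8->S, B6->F, B9->F, B10->F, ...; records B1=T, B1=F, B2=F, B3=T, B3=F, B4=T, B5=F, B6=F, B7=E, B8=S, B9=F, B10=F, B11=T
run #4 (b=4, p=3, s=1) runs B1->T, B1->F, B2->T, B3->F, B4->F, B5->T, B10->F, B11->T; records B1=T, B1=F, B2=T, B3=F, B4=F, B5=T, B10=F, B11=T
together the pool reaches 19 outcomes: B1=T, B1=F, B2=T, B2=F, B3=T, B3=F, B4=T, B4=F, B5=T, B5=F, B6=T, B6=F, B7=S, B7=E, B8=S, B9=F, B10=T, B10=F, B11=T
size 1 is not enough: best union over all size-1 subsets is 13/19
size 2 is not enough: best union over all size-2 subsets is 17/19
inputs {1, 2, 3} (size 3) cover everything; no size-3 subset with a lexicographically smaller index list covers all 19

Answer: 1, 2, 3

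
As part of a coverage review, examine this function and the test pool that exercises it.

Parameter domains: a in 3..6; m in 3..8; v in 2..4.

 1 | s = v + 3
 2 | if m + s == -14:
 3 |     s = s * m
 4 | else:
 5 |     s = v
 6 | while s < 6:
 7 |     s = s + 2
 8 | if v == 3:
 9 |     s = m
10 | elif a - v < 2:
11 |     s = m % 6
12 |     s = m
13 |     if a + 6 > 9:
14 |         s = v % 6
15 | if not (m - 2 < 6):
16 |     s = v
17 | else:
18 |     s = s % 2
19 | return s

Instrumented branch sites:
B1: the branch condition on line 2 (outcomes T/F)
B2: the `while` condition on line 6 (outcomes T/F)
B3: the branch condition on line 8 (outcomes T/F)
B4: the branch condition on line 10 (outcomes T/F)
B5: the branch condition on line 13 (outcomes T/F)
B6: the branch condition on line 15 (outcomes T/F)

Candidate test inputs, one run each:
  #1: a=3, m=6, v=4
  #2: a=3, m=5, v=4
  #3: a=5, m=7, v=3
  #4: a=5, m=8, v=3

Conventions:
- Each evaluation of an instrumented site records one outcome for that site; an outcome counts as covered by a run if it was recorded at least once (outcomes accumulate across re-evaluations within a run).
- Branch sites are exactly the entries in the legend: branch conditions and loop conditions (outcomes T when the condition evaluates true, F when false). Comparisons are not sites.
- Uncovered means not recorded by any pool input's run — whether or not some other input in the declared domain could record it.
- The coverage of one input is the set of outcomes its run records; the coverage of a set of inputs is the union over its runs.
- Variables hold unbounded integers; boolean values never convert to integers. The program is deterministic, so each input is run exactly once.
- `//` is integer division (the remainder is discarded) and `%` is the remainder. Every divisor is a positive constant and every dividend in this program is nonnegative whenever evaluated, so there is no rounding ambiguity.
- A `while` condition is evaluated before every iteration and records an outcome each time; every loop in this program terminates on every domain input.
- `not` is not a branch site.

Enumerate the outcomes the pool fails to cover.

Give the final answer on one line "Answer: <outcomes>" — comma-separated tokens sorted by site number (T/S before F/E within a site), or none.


test 1 (a=3, m=6, v=4) hits B1=F, B2=T, B2=F, B3=F, B4=T, B5=F, B6=F
test 2 (a=3, m=5, v=4) hits B1=F, B2=T, B2=F, B3=F, B4=T, B5=F, B6=F
test 3 (a=5, m=7, v=3) hits B1=F, B2=T, B2=F, B3=T, B6=F
test 4 (a=5, m=8, v=3) hits B1=F, B2=T, B2=F, B3=T, B6=T
union over the pool: B1=F, B2=T, B2=F, B3=T, B3=F, B4=T, B5=F, B6=T, B6=F
uncovered (3 of 12): B1=T, B4=F, B5=T
Answer: B1=T, B4=F, B5=T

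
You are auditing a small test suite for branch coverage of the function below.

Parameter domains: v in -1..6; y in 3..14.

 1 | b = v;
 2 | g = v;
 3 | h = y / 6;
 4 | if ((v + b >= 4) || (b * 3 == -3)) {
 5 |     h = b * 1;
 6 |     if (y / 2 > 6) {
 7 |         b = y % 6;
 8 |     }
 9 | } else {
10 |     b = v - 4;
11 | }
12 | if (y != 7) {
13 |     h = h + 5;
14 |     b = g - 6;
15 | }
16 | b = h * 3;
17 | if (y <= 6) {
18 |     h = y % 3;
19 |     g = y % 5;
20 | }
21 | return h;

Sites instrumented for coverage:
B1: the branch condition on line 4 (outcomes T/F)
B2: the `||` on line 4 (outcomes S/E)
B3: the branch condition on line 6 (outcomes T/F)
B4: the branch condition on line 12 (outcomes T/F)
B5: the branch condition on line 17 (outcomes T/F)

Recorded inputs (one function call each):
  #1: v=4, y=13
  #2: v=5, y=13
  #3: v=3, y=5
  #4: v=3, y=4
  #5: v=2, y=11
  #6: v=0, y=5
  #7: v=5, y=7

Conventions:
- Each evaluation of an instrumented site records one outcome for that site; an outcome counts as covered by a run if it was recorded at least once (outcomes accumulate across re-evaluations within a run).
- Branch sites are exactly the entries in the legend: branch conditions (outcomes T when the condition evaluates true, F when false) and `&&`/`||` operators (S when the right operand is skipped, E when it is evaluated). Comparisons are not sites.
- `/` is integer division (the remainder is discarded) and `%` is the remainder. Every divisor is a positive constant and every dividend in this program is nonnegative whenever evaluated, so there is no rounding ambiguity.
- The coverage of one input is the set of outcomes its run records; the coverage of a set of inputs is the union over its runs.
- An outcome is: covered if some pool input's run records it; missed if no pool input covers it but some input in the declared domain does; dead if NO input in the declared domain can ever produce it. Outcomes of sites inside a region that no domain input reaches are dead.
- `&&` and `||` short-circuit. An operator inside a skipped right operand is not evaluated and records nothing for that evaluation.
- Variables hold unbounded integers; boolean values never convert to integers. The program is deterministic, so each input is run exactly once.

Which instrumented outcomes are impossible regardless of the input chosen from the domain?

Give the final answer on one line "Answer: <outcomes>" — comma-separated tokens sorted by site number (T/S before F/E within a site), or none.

checking every outcome against all 96 domain inputs:
  reachable outcomes have witnesses, e.g. B1=T (e.g. v=-1, y=3), B1=F (e.g. v=0, y=3), B2=S (e.g. v=2, y=3), B2=E (e.g. v=-1, y=3)

Answer: none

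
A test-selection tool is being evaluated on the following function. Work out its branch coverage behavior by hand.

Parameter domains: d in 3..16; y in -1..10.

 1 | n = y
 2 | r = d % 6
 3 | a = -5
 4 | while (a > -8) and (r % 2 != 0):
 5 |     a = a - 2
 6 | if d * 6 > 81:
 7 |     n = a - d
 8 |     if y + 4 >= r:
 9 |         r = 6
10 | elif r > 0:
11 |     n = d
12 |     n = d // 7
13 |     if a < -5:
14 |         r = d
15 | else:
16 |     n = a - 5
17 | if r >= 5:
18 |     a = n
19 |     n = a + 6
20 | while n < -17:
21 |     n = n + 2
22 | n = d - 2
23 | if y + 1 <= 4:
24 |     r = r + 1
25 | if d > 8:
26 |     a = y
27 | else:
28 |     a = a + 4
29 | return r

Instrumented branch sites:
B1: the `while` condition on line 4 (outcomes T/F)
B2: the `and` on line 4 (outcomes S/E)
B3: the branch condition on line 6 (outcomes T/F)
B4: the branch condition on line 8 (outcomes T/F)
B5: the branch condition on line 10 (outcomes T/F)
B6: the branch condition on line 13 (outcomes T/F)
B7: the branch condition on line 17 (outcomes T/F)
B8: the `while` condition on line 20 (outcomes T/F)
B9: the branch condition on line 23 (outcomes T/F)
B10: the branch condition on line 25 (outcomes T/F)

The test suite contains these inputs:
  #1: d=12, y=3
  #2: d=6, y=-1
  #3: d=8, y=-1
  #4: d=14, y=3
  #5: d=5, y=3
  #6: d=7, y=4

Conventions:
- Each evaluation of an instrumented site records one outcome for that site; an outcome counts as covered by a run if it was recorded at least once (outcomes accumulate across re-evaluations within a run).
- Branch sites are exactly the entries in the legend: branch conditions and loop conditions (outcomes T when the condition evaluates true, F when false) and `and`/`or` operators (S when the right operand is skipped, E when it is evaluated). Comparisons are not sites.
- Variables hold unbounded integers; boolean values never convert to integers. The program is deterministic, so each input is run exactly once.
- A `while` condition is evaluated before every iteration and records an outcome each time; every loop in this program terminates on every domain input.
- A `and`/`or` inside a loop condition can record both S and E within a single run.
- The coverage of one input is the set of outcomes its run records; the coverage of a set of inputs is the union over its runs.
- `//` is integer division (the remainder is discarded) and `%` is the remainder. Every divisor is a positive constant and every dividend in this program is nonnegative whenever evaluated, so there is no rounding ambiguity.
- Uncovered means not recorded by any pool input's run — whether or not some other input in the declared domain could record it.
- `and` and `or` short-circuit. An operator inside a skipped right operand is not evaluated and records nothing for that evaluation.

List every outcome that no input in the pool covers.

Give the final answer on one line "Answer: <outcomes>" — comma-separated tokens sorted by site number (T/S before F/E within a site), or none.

input #1, d=12, y=3: outcomes B1=F, B2=E, B3=F, B5=F, B7=F, B8=F, B9=T, B10=T
input #2, d=6, y=-1: outcomes B1=F, B2=E, B3=F, B5=F, B7=F, B8=F, B9=T, B10=F
input #3, d=8, y=-1: outcomes B1=F, B2=E, B3=F, B5=T, B6=F, B7=F, B8=F, B9=T, B10=F
input #4, d=14, y=3: outcomes B1=F, B2=E, B3=T, B4=T, B7=T, B8=F, B9=T, B10=T
input #5, d=5, y=3: outcomes B1=T, B1=F, B2=S, B2=E, B3=F, B5=T, B6=T, B7=T, B8=F, B9=T, B10=F
input #6, d=7, y=4: outcomes B1=T, B1=F, B2=S, B2=E, B3=F, B5=T, B6=T, B7=T, B8=F, B9=F, B10=F
union over the pool: B1=T, B1=F, B2=S, B2=E, B3=T, B3=F, B4=T, B5=T, B5=F, B6=T, B6=F, B7=T, B7=F, B8=F, B9=T, B9=F, B10=T, B10=F
uncovered (2 of 20): B4=F, B8=T

Answer: B4=F, B8=T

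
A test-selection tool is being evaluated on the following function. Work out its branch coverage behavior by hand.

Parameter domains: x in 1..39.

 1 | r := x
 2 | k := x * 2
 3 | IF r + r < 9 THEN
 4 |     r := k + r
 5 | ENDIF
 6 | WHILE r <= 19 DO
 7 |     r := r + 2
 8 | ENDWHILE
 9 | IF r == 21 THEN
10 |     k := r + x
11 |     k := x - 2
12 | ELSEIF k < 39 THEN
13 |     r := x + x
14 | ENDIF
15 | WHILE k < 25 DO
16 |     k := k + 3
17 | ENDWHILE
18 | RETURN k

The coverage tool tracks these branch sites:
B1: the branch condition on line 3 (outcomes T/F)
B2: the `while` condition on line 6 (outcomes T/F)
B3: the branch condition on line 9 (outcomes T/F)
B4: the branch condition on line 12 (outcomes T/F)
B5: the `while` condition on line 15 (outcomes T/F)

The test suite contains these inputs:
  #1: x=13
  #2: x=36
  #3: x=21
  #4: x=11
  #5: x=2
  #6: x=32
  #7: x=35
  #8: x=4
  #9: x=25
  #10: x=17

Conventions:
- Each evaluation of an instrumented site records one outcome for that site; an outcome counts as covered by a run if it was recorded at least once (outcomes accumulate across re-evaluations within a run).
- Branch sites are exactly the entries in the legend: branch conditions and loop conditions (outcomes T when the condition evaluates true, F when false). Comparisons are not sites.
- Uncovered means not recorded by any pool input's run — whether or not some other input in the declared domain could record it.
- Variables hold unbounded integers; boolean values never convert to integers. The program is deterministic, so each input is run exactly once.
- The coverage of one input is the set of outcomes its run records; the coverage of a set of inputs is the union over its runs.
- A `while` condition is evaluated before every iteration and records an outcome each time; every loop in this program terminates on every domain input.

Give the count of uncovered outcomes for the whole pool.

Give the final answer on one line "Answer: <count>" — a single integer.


test 1 (x=13) fires B1->F, B2->T, B2->T, B2->T, B2->T, B2->F, B3->T, B5->T, B5->T, B5->T, B5->T, B5->T, B5->F; hits B1=F, B2=T, B2=F, B3=T, B5=T, B5=F
test 2 (x=36) fires B1->F, B2->F, B3->F, B4->F, B5->F; hits B1=F, B2=F, B3=F, B4=F, B5=F
test 3 (x=21) fires B1->F, B2->F, B3->T, B5->T, B5->T, B5->F; hits B1=F, B2=F, B3=T, B5=T, B5=F
test 4 (x=11) fires B1->F, B2->T, B2->T, B2->T, B2->T, B2->T, B2->F, B3->T, B5->T, B5->T, B5->T, B5->T, B5->T, B5->T, ...; hits B1=F, B2=T, B2=F, B3=T, B5=T, B5=F
test 5 (x=2) fires B1->T, B2->T, B2->T, B2->T, B2->T, B2->T, B2->T, B2->T, B2->F, B3->F, B4->T, B5->T, B5->T, B5->T, ...; hits B1=T, B2=T, B2=F, B3=F, B4=T, B5=T, B5=F
test 6 (x=32) fires B1->F, B2->F, B3->F, B4->F, B5->F; hits B1=F, B2=F, B3=F, B4=F, B5=F
test 7 (x=35) fires B1->F, B2->F, B3->F, B4->F, B5->F; hits B1=F, B2=F, B3=F, B4=F, B5=F
test 8 (x=4) fires B1->T, B2->T, B2->T, B2->T, B2->T, B2->F, B3->F, B4->T, B5->T, B5->T, B5->T, B5->T, B5->T, B5->T, ...; hits B1=T, B2=T, B2=F, B3=F, B4=T, B5=T, B5=F
test 9 (x=25) fires B1->F, B2->F, B3->F, B4->F, B5->F; hits B1=F, B2=F, B3=F, B4=F, B5=F
test 10 (x=17) fires B1->F, B2->T, B2->T, B2->F, B3->T, B5->T, B5->T, B5->T, B5->T, B5->F; hits B1=F, B2=T, B2=F, B3=T, B5=T, B5=F
union over the pool: B1=T, B1=F, B2=T, B2=F, B3=T, B3=F, B4=T, B4=F, B5=T, B5=F
uncovered (0 of 10): none
Answer: 0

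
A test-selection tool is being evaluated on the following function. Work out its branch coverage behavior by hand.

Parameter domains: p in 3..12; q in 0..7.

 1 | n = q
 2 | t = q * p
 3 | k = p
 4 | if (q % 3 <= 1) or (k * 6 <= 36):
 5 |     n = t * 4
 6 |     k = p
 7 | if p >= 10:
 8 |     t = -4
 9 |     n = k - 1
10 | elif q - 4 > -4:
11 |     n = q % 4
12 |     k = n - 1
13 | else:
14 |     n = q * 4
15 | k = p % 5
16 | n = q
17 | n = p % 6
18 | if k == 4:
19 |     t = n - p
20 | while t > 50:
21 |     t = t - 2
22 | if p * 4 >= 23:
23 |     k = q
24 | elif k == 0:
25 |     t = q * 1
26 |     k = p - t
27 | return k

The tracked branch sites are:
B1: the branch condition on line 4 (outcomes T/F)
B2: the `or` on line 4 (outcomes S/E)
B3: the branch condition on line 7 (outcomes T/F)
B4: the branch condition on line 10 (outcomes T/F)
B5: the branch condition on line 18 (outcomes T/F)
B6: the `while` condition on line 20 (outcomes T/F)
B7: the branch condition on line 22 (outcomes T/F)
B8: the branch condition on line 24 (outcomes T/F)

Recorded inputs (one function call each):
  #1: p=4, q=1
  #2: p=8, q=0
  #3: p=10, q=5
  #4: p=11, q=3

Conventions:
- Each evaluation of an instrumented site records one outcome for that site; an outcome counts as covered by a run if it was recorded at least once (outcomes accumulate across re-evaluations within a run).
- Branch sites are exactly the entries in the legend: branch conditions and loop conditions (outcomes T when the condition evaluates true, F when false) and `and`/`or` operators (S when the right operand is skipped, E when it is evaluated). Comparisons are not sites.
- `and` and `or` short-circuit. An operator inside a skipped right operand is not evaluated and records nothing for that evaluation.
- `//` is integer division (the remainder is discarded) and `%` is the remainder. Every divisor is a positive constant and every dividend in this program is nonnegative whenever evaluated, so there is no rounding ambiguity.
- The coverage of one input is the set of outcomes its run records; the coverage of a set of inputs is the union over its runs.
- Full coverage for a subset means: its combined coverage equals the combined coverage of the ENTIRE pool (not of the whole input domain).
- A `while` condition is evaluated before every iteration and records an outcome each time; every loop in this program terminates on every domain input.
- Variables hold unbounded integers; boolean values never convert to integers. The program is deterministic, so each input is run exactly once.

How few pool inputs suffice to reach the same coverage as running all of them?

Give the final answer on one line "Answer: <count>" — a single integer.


input #1 (p=4, q=1): covers B1=T, B2=S, B3=F, B4=T, B5=T, B6=F, B7=F, B8=F
input #2 (p=8, q=0): covers B1=T, B2=S, B3=F, B4=F, B5=F, B6=F, B7=T
input #3 (p=10, q=5): covers B1=F, B2=E, B3=T, B5=F, B6=F, B7=T
input #4 (p=11, q=3): covers B1=T, B2=S, B3=T, B5=F, B6=F, B7=T
together the pool reaches 14 outcomes: B1=T, B1=F, B2=S, B2=E, B3=T, B3=F, B4=T, B4=F, B5=T, B5=F, B6=F, B7=T, B7=F, B8=F
no size-1 subset reaches all 14 outcomes (best union: 8/14)
no size-2 subset reaches all 14 outcomes (best union: 13/14)
size 3: inputs {1, 2, 3} cover all 14 outcomes, and no lexicographically smaller subset of this size does
Answer: 3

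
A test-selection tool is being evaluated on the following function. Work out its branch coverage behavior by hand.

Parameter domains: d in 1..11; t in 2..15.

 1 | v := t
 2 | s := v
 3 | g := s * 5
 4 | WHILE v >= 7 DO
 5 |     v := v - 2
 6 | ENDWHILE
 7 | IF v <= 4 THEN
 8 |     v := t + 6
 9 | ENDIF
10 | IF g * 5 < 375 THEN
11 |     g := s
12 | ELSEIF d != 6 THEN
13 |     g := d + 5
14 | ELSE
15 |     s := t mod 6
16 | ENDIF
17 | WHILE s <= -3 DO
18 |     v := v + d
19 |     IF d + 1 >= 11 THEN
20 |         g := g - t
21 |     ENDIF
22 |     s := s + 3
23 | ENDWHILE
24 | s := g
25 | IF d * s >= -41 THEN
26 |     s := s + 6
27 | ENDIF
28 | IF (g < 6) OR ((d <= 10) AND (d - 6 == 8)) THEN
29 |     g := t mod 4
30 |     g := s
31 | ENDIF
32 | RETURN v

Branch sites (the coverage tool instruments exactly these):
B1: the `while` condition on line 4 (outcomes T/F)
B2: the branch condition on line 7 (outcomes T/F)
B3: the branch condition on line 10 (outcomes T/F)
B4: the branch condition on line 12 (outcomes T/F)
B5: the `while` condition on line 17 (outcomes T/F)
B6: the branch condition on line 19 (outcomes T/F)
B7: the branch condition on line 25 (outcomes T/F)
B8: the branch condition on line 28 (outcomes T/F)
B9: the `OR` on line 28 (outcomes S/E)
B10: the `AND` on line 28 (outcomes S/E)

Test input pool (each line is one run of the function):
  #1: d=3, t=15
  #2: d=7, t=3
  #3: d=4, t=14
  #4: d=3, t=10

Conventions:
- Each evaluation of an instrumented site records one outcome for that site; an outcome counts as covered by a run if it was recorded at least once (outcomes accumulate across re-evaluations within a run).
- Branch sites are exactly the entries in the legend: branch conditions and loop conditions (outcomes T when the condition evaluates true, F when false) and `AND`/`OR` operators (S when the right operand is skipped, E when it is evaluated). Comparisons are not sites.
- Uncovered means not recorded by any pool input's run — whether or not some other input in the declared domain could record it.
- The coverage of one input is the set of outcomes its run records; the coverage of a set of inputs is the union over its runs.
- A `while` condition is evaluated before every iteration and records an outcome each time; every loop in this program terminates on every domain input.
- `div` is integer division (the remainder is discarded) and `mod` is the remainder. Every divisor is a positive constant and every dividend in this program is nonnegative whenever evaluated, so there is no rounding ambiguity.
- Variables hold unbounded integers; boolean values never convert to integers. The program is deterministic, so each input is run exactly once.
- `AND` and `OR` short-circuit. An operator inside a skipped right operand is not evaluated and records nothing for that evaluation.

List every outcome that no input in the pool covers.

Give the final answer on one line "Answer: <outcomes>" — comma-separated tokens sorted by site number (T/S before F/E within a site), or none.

test 1 (d=3, t=15) fires B1->T, B1->T, B1->T, B1->T, B1->T, B1->F, B2->F, B3->F, B4->T, B5->F, B7->T, B9->E, B10->E, B8->F; hits B1=T, B1=F, B2=F, B3=F, B4=T, B5=F, B7=T, B8=F, B9=E, B10=E
test 2 (d=7, t=3) fires B1->F, B2->T, B3->T, B5->F, B7->T, B9->S, B8->T; hits B1=F, B2=T, B3=T, B5=F, B7=T, B8=T, B9=S
test 3 (d=4, t=14) fires B1->T, B1->T, B1->T, B1->T, B1->F, B2->F, B3->T, B5->F, B7->T, B9->E, B10->E, B8->F; hits B1=T, B1=F, B2=F, B3=T, B5=F, B7=T, B8=F, B9=E, B10=E
test 4 (d=3, t=10) fires B1->T, B1->T, B1->F, B2->F, B3->T, B5->F, B7->T, B9->E, B10->E, B8->F; hits B1=T, B1=F, B2=F, B3=T, B5=F, B7=T, B8=F, B9=E, B10=E
union over the pool: B1=T, B1=F, B2=T, B2=F, B3=T, B3=F, B4=T, B5=F, B7=T, B8=T, B8=F, B9=S, B9=E, B10=E
uncovered (6 of 20): B4=F, B5=T, B6=T, B6=F, B7=F, B10=S

Answer: B4=F, B5=T, B6=T, B6=F, B7=F, B10=S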